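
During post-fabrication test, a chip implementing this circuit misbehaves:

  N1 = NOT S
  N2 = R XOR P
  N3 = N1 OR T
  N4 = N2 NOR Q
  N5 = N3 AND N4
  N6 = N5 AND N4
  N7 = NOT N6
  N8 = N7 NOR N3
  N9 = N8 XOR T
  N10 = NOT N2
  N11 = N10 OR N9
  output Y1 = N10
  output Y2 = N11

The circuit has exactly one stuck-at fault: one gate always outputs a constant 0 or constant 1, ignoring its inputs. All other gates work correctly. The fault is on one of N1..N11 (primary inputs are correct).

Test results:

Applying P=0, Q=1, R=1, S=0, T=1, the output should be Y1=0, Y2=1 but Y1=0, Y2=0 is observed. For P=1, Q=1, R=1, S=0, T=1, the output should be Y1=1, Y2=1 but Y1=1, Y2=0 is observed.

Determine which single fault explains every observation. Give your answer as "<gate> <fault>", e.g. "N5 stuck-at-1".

Fault-free values for test 1 (P=0, Q=1, R=1, S=0, T=1): N1=1, N2=1, N3=1, N4=0, N5=0, N6=0, N7=1, N8=0, N9=1, N10=0, N11=1, giving Y1=0, Y2=1. Observed Y1=0, Y2=0.
Test 1: faults giving observed Y1=0, Y2=0 are {N8 stuck-at-1, N9 stuck-at-0, N11 stuck-at-0}.
Test 2 (P=1, Q=1, R=1, S=0, T=1): fault-free N1=1, N2=0, N3=1, N4=0, N5=0, N6=0, N7=1, N8=0, N9=1, N10=1, N11=1 → Y1=1, Y2=1; observed Y1=1, Y2=0. Eliminates N8 stuck-at-1, N9 stuck-at-0.
Only N11 stuck-at-0 is consistent with every test.

N11 stuck-at-0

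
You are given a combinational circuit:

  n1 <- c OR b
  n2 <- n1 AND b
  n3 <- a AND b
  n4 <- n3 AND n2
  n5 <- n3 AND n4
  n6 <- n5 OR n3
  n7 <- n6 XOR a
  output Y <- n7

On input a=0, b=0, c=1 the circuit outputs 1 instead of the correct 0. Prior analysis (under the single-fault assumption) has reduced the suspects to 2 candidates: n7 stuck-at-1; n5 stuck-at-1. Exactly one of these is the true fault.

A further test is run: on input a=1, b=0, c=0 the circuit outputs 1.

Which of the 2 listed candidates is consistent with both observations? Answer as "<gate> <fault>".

Evaluate each candidate on input a=1, b=0, c=0:
  n7 stuck-at-1: n1=0, n2=0, n3=0, n4=0, n5=0, n6=0, n7=1 [stuck-at-1] → 1 — matches
  n5 stuck-at-1: n1=0, n2=0, n3=0, n4=0, n5=1 [stuck-at-1], n6=1, n7=0 → 0 — eliminated
Only n7 stuck-at-1 reproduces the observed 1.

n7 stuck-at-1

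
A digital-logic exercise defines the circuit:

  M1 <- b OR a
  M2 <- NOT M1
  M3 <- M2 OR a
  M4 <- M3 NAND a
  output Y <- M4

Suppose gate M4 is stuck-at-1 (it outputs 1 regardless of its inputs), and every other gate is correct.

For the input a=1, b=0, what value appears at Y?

1

Propagate with M4 forced: M1=1, M2=0, M3=1, M4=1 [stuck-at-1].
So Y = 1. (Without the fault it would be 0.)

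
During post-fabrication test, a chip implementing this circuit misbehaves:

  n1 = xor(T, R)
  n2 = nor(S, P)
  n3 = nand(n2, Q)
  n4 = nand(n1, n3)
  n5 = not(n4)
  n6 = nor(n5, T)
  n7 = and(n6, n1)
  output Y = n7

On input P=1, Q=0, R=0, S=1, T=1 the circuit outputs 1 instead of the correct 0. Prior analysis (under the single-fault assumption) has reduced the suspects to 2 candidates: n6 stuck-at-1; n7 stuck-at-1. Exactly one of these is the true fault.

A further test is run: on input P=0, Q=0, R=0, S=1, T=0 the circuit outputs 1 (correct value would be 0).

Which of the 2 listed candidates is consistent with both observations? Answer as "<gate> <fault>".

n7 stuck-at-1

Evaluate each candidate on input P=0, Q=0, R=0, S=1, T=0:
  n6 stuck-at-1: n1=0, n2=0, n3=1, n4=1, n5=0, n6=1 [stuck-at-1], n7=0 → 0 — eliminated
  n7 stuck-at-1: n1=0, n2=0, n3=1, n4=1, n5=0, n6=1, n7=1 [stuck-at-1] → 1 — matches
Only n7 stuck-at-1 reproduces the observed 1.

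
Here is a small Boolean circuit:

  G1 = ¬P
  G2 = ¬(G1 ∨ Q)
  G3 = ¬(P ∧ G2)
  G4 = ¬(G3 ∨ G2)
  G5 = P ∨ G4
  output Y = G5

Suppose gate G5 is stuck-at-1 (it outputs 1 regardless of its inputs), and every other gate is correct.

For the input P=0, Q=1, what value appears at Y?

Propagate with G5 forced: G1=1, G2=0, G3=1, G4=0, G5=1 [stuck-at-1].
So Y = 1. (Without the fault it would be 0.)

1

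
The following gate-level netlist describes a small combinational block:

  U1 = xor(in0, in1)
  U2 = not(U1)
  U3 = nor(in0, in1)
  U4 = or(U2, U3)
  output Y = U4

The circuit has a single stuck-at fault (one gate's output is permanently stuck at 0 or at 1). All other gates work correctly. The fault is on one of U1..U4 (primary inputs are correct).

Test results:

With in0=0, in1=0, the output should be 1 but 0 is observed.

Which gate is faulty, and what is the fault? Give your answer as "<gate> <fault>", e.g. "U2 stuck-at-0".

U4 stuck-at-0

Fault-free values for test 1 (in0=0, in1=0): U1=0, U2=1, U3=1, U4=1, giving Y=1. Observed 0.
Test 1: faults giving observed 0 are {U4 stuck-at-0}.
Only U4 stuck-at-0 is consistent with every test.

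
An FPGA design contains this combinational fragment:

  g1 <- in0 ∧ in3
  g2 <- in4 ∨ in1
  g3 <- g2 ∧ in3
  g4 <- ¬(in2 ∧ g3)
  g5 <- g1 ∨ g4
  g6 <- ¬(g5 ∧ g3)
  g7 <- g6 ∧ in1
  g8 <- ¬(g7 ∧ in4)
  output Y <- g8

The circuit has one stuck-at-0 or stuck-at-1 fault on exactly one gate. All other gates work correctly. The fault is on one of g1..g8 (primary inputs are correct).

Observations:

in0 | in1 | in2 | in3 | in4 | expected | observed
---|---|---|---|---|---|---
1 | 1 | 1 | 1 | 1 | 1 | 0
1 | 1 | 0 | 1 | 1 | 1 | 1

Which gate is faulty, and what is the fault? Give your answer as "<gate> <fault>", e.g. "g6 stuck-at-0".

g1 stuck-at-0

Fault-free values for test 1 (in0=1, in1=1, in2=1, in3=1, in4=1): g1=1, g2=1, g3=1, g4=0, g5=1, g6=0, g7=0, g8=1, giving Y=1. Observed 0.
Test 1: faults giving observed 0 are {g1 stuck-at-0, g2 stuck-at-0, g3 stuck-at-0, g5 stuck-at-0, g6 stuck-at-1, g7 stuck-at-1, g8 stuck-at-0}.
Test 2 (in0=1, in1=1, in2=0, in3=1, in4=1): fault-free g1=1, g2=1, g3=1, g4=1, g5=1, g6=0, g7=0, g8=1 → 1; observed 1. Eliminates g2 stuck-at-0, g3 stuck-at-0, g5 stuck-at-0, g6 stuck-at-1, g7 stuck-at-1, g8 stuck-at-0.
Only g1 stuck-at-0 is consistent with every test.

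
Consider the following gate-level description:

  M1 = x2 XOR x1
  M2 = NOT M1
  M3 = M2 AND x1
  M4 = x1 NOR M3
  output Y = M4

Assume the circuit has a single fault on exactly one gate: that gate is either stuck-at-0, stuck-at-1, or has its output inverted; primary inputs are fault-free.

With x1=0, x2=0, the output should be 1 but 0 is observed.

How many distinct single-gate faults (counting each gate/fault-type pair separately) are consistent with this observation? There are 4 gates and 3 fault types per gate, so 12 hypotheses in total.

4

Fault-free: M1=0, M2=1, M3=0, M4=1 → 1. Observed 0.
  M1 stuck-at-0: output 1 ✗
  M1 stuck-at-1: output 1 ✗
  M1 inverted output: output 1 ✗
  M2 stuck-at-0: output 1 ✗
  M2 stuck-at-1: output 1 ✗
  M2 inverted output: output 1 ✗
  M3 stuck-at-0: output 1 ✗
  M3 stuck-at-1: output 0 ✓
  M3 inverted output: output 0 ✓
  M4 stuck-at-0: output 0 ✓
  M4 stuck-at-1: output 1 ✗
  M4 inverted output: output 0 ✓
Consistent faults: {M3 stuck-at-1, M3 inverted output, M4 stuck-at-0, M4 inverted output} — 4 in all.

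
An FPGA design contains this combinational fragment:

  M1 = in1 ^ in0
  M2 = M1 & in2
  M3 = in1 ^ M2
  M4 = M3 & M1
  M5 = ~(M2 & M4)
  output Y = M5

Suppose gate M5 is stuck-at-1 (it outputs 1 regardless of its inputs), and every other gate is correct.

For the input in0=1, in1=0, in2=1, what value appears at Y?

1

Propagate with M5 forced: M1=1, M2=1, M3=1, M4=1, M5=1 [stuck-at-1].
So Y = 1. (Without the fault it would be 0.)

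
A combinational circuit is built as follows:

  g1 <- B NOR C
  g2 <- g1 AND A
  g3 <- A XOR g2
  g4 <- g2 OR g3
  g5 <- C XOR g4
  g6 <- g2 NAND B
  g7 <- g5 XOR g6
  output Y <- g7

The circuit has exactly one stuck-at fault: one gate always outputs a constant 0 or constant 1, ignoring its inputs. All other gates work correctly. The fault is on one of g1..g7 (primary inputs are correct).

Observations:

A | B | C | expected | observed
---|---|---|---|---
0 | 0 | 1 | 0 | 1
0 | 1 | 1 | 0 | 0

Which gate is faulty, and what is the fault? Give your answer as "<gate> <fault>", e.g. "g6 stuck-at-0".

Fault-free values for test 1 (A=0, B=0, C=1): g1=0, g2=0, g3=0, g4=0, g5=1, g6=1, g7=0, giving Y=0. Observed 1.
Test 1: faults giving observed 1 are {g2 stuck-at-1, g3 stuck-at-1, g4 stuck-at-1, g5 stuck-at-0, g6 stuck-at-0, g7 stuck-at-1}.
Test 2 (A=0, B=1, C=1): fault-free g1=0, g2=0, g3=0, g4=0, g5=1, g6=1, g7=0 → 0; observed 0. Eliminates g3 stuck-at-1, g4 stuck-at-1, g5 stuck-at-0, g6 stuck-at-0, g7 stuck-at-1.
Only g2 stuck-at-1 is consistent with every test.

g2 stuck-at-1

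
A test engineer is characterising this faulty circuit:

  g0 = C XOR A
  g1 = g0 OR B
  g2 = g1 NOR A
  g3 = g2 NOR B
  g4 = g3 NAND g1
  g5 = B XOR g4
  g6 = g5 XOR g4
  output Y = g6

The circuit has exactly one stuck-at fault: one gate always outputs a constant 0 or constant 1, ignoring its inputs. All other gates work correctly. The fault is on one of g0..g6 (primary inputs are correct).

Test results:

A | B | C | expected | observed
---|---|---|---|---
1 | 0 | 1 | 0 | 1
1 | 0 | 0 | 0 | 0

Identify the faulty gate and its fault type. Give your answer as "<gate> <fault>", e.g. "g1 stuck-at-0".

g5 stuck-at-0

Fault-free values for test 1 (A=1, B=0, C=1): g0=0, g1=0, g2=0, g3=1, g4=1, g5=1, g6=0, giving Y=0. Observed 1.
Test 1: faults giving observed 1 are {g5 stuck-at-0, g6 stuck-at-1}.
Test 2 (A=1, B=0, C=0): fault-free g0=1, g1=1, g2=0, g3=1, g4=0, g5=0, g6=0 → 0; observed 0. Eliminates g6 stuck-at-1.
Only g5 stuck-at-0 is consistent with every test.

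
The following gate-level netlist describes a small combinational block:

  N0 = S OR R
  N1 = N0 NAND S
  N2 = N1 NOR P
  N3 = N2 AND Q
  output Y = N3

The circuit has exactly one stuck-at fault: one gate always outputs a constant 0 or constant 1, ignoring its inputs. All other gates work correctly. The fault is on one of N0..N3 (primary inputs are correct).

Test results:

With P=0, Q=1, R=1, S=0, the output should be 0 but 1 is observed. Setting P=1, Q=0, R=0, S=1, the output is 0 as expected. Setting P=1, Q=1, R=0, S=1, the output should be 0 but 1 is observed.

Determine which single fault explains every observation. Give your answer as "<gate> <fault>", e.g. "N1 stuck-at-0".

Fault-free values for test 1 (P=0, Q=1, R=1, S=0): N0=1, N1=1, N2=0, N3=0, giving Y=0. Observed 1.
Test 1: faults giving observed 1 are {N1 stuck-at-0, N2 stuck-at-1, N3 stuck-at-1}.
Test 2 (P=1, Q=0, R=0, S=1): fault-free N0=1, N1=0, N2=0, N3=0 → 0; observed 0. Eliminates N3 stuck-at-1.
Test 3 (P=1, Q=1, R=0, S=1): fault-free N0=1, N1=0, N2=0, N3=0 → 0; observed 1. Eliminates N1 stuck-at-0.
Only N2 stuck-at-1 is consistent with every test.

N2 stuck-at-1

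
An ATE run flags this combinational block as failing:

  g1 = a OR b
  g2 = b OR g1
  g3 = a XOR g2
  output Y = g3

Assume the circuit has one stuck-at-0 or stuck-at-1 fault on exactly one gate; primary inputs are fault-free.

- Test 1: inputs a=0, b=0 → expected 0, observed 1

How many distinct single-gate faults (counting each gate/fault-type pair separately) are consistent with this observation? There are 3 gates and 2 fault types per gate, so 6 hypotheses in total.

3

Fault-free: g1=0, g2=0, g3=0 → 0. Observed 1.
  g1 stuck-at-0: output 0 ✗
  g1 stuck-at-1: output 1 ✓
  g2 stuck-at-0: output 0 ✗
  g2 stuck-at-1: output 1 ✓
  g3 stuck-at-0: output 0 ✗
  g3 stuck-at-1: output 1 ✓
Consistent faults: {g1 stuck-at-1, g2 stuck-at-1, g3 stuck-at-1} — 3 in all.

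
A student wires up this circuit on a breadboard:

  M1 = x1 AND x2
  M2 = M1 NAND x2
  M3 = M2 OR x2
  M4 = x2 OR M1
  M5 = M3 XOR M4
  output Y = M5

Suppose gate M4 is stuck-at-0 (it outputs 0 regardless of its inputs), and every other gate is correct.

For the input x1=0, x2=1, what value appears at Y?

Propagate with M4 forced: M1=0, M2=1, M3=1, M4=0 [stuck-at-0], M5=1.
So Y = 1. (Without the fault it would be 0.)

1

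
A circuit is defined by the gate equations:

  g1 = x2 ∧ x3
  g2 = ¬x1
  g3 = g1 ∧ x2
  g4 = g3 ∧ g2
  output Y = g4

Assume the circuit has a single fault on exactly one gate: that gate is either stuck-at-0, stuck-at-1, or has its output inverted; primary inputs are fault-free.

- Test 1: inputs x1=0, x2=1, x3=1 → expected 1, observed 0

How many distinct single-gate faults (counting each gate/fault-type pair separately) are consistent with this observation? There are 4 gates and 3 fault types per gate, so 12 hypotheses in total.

8

Fault-free: g1=1, g2=1, g3=1, g4=1 → 1. Observed 0.
  g1 stuck-at-0: output 0 ✓
  g1 stuck-at-1: output 1 ✗
  g1 inverted output: output 0 ✓
  g2 stuck-at-0: output 0 ✓
  g2 stuck-at-1: output 1 ✗
  g2 inverted output: output 0 ✓
  g3 stuck-at-0: output 0 ✓
  g3 stuck-at-1: output 1 ✗
  g3 inverted output: output 0 ✓
  g4 stuck-at-0: output 0 ✓
  g4 stuck-at-1: output 1 ✗
  g4 inverted output: output 0 ✓
Consistent faults: {g1 stuck-at-0, g1 inverted output, g2 stuck-at-0, g2 inverted output, g3 stuck-at-0, g3 inverted output, g4 stuck-at-0, g4 inverted output} — 8 in all.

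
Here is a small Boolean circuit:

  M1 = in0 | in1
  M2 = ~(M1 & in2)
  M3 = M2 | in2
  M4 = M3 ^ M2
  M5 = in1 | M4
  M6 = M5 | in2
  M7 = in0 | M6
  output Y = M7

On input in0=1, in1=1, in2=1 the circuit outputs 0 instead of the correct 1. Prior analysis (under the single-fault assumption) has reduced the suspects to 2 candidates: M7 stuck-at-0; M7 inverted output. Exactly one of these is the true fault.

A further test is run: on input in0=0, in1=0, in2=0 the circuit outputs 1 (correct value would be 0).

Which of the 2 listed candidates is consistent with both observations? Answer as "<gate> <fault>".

M7 inverted output

Evaluate each candidate on input in0=0, in1=0, in2=0:
  M7 stuck-at-0: M1=0, M2=1, M3=1, M4=0, M5=0, M6=0, M7=0 [stuck-at-0] → 0 — eliminated
  M7 inverted output: M1=0, M2=1, M3=1, M4=0, M5=0, M6=0, M7=1 [inverted output] → 1 — matches
Only M7 inverted output reproduces the observed 1.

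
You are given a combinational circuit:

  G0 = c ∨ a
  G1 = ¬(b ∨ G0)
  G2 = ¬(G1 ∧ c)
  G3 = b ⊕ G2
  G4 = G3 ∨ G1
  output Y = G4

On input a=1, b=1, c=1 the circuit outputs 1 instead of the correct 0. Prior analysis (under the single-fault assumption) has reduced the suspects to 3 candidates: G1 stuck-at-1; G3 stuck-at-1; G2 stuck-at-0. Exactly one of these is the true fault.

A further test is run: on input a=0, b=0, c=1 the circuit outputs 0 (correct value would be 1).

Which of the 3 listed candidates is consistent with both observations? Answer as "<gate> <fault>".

Evaluate each candidate on input a=0, b=0, c=1:
  G1 stuck-at-1: G0=1, G1=1 [stuck-at-1], G2=0, G3=0, G4=1 → 1 — eliminated
  G3 stuck-at-1: G0=1, G1=0, G2=1, G3=1 [stuck-at-1], G4=1 → 1 — eliminated
  G2 stuck-at-0: G0=1, G1=0, G2=0 [stuck-at-0], G3=0, G4=0 → 0 — matches
Only G2 stuck-at-0 reproduces the observed 0.

G2 stuck-at-0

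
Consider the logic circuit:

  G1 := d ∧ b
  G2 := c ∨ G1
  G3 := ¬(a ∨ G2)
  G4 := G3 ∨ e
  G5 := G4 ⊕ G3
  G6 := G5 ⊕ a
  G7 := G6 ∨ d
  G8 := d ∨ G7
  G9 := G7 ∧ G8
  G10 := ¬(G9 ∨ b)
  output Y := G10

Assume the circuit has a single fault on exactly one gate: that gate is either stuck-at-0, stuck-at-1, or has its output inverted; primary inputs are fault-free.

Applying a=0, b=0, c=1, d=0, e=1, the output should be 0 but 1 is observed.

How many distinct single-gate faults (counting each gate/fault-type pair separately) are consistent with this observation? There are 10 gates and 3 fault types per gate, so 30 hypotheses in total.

Fault-free: G1=0, G2=1, G3=0, G4=1, G5=1, G6=1, G7=1, G8=1, G9=1, G10=0 → 0. Observed 1.
  G1: none of the 3 fault types match ✗
  G2: stuck-at-0, inverted output ✓; others ✗
  G3: stuck-at-1, inverted output ✓; others ✗
  G4: stuck-at-0, inverted output ✓; others ✗
  G5: stuck-at-0, inverted output ✓; others ✗
  G6: stuck-at-0, inverted output ✓; others ✗
  G7: stuck-at-0, inverted output ✓; others ✗
  G8: stuck-at-0, inverted output ✓; others ✗
  G9: stuck-at-0, inverted output ✓; others ✗
  G10: stuck-at-1, inverted output ✓; others ✗
Consistent faults: {G2 stuck-at-0, G2 inverted output, G3 stuck-at-1, G3 inverted output, G4 stuck-at-0, G4 inverted output, G5 stuck-at-0, G5 inverted output, G6 stuck-at-0, G6 inverted output, G7 stuck-at-0, G7 inverted output, G8 stuck-at-0, G8 inverted output, G9 stuck-at-0, G9 inverted output, G10 stuck-at-1, G10 inverted output} — 18 in all.

18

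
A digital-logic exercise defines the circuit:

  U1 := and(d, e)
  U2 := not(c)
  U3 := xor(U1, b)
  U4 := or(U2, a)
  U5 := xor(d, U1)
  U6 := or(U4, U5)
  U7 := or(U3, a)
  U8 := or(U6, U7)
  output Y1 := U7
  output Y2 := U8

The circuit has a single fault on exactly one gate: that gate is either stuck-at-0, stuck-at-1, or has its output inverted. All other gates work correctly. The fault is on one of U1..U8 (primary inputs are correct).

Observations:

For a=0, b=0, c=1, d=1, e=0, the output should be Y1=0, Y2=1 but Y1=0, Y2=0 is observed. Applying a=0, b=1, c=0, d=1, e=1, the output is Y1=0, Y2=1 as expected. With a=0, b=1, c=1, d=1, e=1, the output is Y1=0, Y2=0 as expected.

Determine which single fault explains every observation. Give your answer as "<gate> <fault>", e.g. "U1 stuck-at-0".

U5 stuck-at-0

Fault-free values for test 1 (a=0, b=0, c=1, d=1, e=0): U1=0, U2=0, U3=0, U4=0, U5=1, U6=1, U7=0, U8=1, giving Y1=0, Y2=1. Observed Y1=0, Y2=0.
Test 1: faults giving observed Y1=0, Y2=0 are {U5 stuck-at-0, U5 inverted output, U6 stuck-at-0, U6 inverted output, U8 stuck-at-0, U8 inverted output}.
Test 2 (a=0, b=1, c=0, d=1, e=1): fault-free U1=1, U2=1, U3=0, U4=1, U5=0, U6=1, U7=0, U8=1 → Y1=0, Y2=1; observed Y1=0, Y2=1. Eliminates U6 stuck-at-0, U6 inverted output, U8 stuck-at-0, U8 inverted output.
Test 3 (a=0, b=1, c=1, d=1, e=1): fault-free U1=1, U2=0, U3=0, U4=0, U5=0, U6=0, U7=0, U8=0 → Y1=0, Y2=0; observed Y1=0, Y2=0. Eliminates U5 inverted output.
Only U5 stuck-at-0 is consistent with every test.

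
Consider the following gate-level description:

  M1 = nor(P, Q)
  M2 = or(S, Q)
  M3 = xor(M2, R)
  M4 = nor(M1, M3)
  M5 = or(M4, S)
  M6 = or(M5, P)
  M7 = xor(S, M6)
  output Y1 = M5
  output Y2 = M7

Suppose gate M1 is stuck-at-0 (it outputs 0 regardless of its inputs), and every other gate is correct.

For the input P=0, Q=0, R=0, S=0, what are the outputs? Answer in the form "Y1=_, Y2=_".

Propagate with M1 forced: M1=0 [stuck-at-0], M2=0, M3=0, M4=1, M5=1, M6=1, M7=1.
So the outputs are Y1=1, Y2=1. (Without the fault they would be Y1=0, Y2=0.)

Y1=1, Y2=1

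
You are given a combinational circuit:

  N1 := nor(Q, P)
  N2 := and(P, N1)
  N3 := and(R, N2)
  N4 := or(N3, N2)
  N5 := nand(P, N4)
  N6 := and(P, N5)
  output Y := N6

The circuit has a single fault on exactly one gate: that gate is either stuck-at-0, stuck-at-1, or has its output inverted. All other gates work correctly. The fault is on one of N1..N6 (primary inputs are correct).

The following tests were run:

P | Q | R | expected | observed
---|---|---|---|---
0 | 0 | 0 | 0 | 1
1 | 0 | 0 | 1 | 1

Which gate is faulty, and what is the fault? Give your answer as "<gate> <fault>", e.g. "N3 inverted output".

Fault-free values for test 1 (P=0, Q=0, R=0): N1=1, N2=0, N3=0, N4=0, N5=1, N6=0, giving Y=0. Observed 1.
Test 1: faults giving observed 1 are {N6 stuck-at-1, N6 inverted output}.
Test 2 (P=1, Q=0, R=0): fault-free N1=0, N2=0, N3=0, N4=0, N5=1, N6=1 → 1; observed 1. Eliminates N6 inverted output.
Only N6 stuck-at-1 is consistent with every test.

N6 stuck-at-1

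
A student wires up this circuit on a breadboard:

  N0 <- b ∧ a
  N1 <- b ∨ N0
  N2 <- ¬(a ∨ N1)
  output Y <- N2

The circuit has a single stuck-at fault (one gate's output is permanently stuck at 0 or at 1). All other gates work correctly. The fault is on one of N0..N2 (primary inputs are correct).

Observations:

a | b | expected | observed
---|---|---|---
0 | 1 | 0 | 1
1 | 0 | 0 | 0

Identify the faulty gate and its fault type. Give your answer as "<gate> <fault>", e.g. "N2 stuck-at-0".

N1 stuck-at-0

Fault-free values for test 1 (a=0, b=1): N0=0, N1=1, N2=0, giving Y=0. Observed 1.
Test 1: faults giving observed 1 are {N1 stuck-at-0, N2 stuck-at-1}.
Test 2 (a=1, b=0): fault-free N0=0, N1=0, N2=0 → 0; observed 0. Eliminates N2 stuck-at-1.
Only N1 stuck-at-0 is consistent with every test.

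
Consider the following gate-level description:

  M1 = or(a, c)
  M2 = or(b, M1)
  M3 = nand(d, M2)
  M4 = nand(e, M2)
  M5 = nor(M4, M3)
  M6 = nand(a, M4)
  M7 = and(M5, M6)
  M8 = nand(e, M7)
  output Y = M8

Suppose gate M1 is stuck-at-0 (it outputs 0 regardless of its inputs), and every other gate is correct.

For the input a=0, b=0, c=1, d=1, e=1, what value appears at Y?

1

Propagate with M1 forced: M1=0 [stuck-at-0], M2=0, M3=1, M4=1, M5=0, M6=1, M7=0, M8=1.
So Y = 1. (Without the fault it would be 0.)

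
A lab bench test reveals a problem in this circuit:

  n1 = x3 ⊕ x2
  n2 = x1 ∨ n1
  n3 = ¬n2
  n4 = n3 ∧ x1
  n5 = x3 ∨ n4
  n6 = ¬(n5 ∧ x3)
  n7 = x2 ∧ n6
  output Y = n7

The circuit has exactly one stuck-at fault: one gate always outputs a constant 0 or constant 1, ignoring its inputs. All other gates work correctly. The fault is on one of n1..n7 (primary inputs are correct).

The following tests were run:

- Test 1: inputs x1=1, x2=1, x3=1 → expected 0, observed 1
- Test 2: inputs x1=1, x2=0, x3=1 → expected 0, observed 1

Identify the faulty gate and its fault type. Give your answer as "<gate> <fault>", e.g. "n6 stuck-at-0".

Fault-free values for test 1 (x1=1, x2=1, x3=1): n1=0, n2=1, n3=0, n4=0, n5=1, n6=0, n7=0, giving Y=0. Observed 1.
Test 1: faults giving observed 1 are {n5 stuck-at-0, n6 stuck-at-1, n7 stuck-at-1}.
Test 2 (x1=1, x2=0, x3=1): fault-free n1=1, n2=1, n3=0, n4=0, n5=1, n6=0, n7=0 → 0; observed 1. Eliminates n5 stuck-at-0, n6 stuck-at-1.
Only n7 stuck-at-1 is consistent with every test.

n7 stuck-at-1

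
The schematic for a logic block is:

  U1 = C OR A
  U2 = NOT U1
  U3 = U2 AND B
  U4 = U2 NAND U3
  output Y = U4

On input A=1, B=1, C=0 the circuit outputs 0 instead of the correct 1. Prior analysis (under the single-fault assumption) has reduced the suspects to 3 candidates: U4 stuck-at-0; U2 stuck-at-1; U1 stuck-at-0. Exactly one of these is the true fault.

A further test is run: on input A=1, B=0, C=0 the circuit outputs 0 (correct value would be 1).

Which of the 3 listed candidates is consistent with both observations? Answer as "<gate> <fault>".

U4 stuck-at-0

Evaluate each candidate on input A=1, B=0, C=0:
  U4 stuck-at-0: U1=1, U2=0, U3=0, U4=0 [stuck-at-0] → 0 — matches
  U2 stuck-at-1: U1=1, U2=1 [stuck-at-1], U3=0, U4=1 → 1 — eliminated
  U1 stuck-at-0: U1=0 [stuck-at-0], U2=1, U3=0, U4=1 → 1 — eliminated
Only U4 stuck-at-0 reproduces the observed 0.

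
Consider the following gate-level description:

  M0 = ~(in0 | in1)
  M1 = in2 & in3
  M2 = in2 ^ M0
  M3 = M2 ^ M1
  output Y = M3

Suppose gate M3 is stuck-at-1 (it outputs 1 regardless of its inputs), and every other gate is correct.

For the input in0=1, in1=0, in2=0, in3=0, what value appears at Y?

1

Propagate with M3 forced: M0=0, M1=0, M2=0, M3=1 [stuck-at-1].
So Y = 1. (Without the fault it would be 0.)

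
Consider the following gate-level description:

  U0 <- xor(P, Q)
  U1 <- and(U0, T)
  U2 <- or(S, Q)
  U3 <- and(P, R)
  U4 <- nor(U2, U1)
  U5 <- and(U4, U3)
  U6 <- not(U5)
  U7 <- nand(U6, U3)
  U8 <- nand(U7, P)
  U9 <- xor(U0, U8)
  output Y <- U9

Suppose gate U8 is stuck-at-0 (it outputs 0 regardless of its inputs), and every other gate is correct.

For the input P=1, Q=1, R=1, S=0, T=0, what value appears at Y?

0

Propagate with U8 forced: U0=0, U1=0, U2=1, U3=1, U4=0, U5=0, U6=1, U7=0, U8=0 [stuck-at-0], U9=0.
So Y = 0. (Without the fault it would be 1.)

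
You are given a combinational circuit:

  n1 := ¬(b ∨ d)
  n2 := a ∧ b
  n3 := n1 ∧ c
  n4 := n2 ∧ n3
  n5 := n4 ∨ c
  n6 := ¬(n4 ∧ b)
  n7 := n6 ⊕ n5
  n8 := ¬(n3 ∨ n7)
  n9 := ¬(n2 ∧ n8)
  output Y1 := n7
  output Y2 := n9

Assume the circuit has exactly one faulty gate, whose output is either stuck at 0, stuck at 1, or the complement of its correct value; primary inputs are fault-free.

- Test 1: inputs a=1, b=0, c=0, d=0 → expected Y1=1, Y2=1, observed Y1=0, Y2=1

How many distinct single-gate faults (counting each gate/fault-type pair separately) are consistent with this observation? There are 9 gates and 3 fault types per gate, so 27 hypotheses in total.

8

Fault-free: n1=1, n2=0, n3=0, n4=0, n5=0, n6=1, n7=1, n8=0, n9=1 → Y1=1, Y2=1. Observed Y1=0, Y2=1.
  n1: none of the 3 fault types match ✗
  n2: none of the 3 fault types match ✗
  n3: none of the 3 fault types match ✗
  n4: stuck-at-1, inverted output ✓; others ✗
  n5: stuck-at-1, inverted output ✓; others ✗
  n6: stuck-at-0, inverted output ✓; others ✗
  n7: stuck-at-0, inverted output ✓; others ✗
  n8: none of the 3 fault types match ✗
  n9: none of the 3 fault types match ✗
Consistent faults: {n4 stuck-at-1, n4 inverted output, n5 stuck-at-1, n5 inverted output, n6 stuck-at-0, n6 inverted output, n7 stuck-at-0, n7 inverted output} — 8 in all.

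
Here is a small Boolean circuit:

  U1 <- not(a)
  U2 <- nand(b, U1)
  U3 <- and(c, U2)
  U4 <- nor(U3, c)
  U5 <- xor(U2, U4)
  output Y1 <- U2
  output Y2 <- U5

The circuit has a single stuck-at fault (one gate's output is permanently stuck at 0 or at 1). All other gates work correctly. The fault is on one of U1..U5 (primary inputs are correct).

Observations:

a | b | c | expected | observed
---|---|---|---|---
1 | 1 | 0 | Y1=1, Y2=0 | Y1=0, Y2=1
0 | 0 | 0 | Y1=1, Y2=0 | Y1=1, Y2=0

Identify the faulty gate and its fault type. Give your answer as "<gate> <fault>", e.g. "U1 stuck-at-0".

Fault-free values for test 1 (a=1, b=1, c=0): U1=0, U2=1, U3=0, U4=1, U5=0, giving Y1=1, Y2=0. Observed Y1=0, Y2=1.
Test 1: faults giving observed Y1=0, Y2=1 are {U1 stuck-at-1, U2 stuck-at-0}.
Test 2 (a=0, b=0, c=0): fault-free U1=1, U2=1, U3=0, U4=1, U5=0 → Y1=1, Y2=0; observed Y1=1, Y2=0. Eliminates U2 stuck-at-0.
Only U1 stuck-at-1 is consistent with every test.

U1 stuck-at-1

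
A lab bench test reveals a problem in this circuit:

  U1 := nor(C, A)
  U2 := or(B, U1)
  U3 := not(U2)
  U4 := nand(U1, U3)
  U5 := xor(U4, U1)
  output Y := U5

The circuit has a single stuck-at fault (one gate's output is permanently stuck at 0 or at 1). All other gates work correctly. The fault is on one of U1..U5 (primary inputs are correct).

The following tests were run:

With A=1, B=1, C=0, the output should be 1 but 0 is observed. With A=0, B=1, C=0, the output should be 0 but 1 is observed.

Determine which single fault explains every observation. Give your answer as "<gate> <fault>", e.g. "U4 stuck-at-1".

Fault-free values for test 1 (A=1, B=1, C=0): U1=0, U2=1, U3=0, U4=1, U5=1, giving Y=1. Observed 0.
Test 1: faults giving observed 0 are {U1 stuck-at-1, U4 stuck-at-0, U5 stuck-at-0}.
Test 2 (A=0, B=1, C=0): fault-free U1=1, U2=1, U3=0, U4=1, U5=0 → 0; observed 1. Eliminates U1 stuck-at-1, U5 stuck-at-0.
Only U4 stuck-at-0 is consistent with every test.

U4 stuck-at-0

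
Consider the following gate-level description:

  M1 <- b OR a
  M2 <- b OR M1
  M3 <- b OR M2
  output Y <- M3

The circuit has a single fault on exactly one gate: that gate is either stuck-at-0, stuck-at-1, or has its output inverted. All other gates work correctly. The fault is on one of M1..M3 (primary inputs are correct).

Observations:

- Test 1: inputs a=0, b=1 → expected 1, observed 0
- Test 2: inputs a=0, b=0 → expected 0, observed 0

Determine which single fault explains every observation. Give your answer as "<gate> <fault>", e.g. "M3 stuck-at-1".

Fault-free values for test 1 (a=0, b=1): M1=1, M2=1, M3=1, giving Y=1. Observed 0.
Test 1: faults giving observed 0 are {M3 stuck-at-0, M3 inverted output}.
Test 2 (a=0, b=0): fault-free M1=0, M2=0, M3=0 → 0; observed 0. Eliminates M3 inverted output.
Only M3 stuck-at-0 is consistent with every test.

M3 stuck-at-0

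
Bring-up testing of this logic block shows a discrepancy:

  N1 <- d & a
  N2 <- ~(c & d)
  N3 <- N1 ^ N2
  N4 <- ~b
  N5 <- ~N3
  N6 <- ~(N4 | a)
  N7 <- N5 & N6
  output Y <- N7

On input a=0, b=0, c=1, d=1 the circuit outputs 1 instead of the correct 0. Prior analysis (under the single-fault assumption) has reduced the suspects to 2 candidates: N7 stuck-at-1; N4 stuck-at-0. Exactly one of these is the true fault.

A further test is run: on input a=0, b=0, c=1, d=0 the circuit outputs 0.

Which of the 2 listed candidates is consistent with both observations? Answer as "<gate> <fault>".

N4 stuck-at-0

Evaluate each candidate on input a=0, b=0, c=1, d=0:
  N7 stuck-at-1: N1=0, N2=1, N3=1, N4=1, N5=0, N6=0, N7=1 [stuck-at-1] → 1 — eliminated
  N4 stuck-at-0: N1=0, N2=1, N3=1, N4=0 [stuck-at-0], N5=0, N6=1, N7=0 → 0 — matches
Only N4 stuck-at-0 reproduces the observed 0.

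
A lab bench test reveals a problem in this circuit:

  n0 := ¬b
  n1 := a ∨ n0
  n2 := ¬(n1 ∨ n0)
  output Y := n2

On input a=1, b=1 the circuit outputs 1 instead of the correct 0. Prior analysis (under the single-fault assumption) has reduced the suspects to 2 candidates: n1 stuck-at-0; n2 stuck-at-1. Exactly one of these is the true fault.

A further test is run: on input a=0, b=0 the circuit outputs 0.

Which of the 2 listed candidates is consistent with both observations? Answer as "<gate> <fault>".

n1 stuck-at-0

Evaluate each candidate on input a=0, b=0:
  n1 stuck-at-0: n0=1, n1=0 [stuck-at-0], n2=0 → 0 — matches
  n2 stuck-at-1: n0=1, n1=1, n2=1 [stuck-at-1] → 1 — eliminated
Only n1 stuck-at-0 reproduces the observed 0.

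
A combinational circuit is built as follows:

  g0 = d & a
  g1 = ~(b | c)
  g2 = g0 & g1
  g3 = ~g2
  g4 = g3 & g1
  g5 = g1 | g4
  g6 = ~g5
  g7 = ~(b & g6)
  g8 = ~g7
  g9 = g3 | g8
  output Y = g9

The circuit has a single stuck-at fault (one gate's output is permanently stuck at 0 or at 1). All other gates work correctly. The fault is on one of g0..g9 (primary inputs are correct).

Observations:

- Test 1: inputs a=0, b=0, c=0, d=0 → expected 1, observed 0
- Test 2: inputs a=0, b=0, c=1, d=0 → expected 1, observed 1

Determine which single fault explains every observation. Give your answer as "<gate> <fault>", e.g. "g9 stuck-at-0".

Fault-free values for test 1 (a=0, b=0, c=0, d=0): g0=0, g1=1, g2=0, g3=1, g4=1, g5=1, g6=0, g7=1, g8=0, g9=1, giving Y=1. Observed 0.
Test 1: faults giving observed 0 are {g0 stuck-at-1, g2 stuck-at-1, g3 stuck-at-0, g9 stuck-at-0}.
Test 2 (a=0, b=0, c=1, d=0): fault-free g0=0, g1=0, g2=0, g3=1, g4=0, g5=0, g6=1, g7=1, g8=0, g9=1 → 1; observed 1. Eliminates g2 stuck-at-1, g3 stuck-at-0, g9 stuck-at-0.
Only g0 stuck-at-1 is consistent with every test.

g0 stuck-at-1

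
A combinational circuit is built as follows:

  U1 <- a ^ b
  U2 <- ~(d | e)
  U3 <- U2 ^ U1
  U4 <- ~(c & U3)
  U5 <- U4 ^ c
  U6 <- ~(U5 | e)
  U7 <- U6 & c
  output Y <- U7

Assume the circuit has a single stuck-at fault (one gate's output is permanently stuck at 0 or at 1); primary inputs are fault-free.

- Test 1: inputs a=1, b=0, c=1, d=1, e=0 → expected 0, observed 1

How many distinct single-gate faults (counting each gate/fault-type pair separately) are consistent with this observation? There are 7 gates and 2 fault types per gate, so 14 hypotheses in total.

Fault-free: U1=1, U2=0, U3=1, U4=0, U5=1, U6=0, U7=0 → 0. Observed 1.
  U1 stuck-at-0: output 1 ✓
  U1 stuck-at-1: output 0 ✗
  U2 stuck-at-0: output 0 ✗
  U2 stuck-at-1: output 1 ✓
  U3 stuck-at-0: output 1 ✓
  U3 stuck-at-1: output 0 ✗
  U4 stuck-at-0: output 0 ✗
  U4 stuck-at-1: output 1 ✓
  U5 stuck-at-0: output 1 ✓
  U5 stuck-at-1: output 0 ✗
  U6 stuck-at-0: output 0 ✗
  U6 stuck-at-1: output 1 ✓
  U7 stuck-at-0: output 0 ✗
  U7 stuck-at-1: output 1 ✓
Consistent faults: {U1 stuck-at-0, U2 stuck-at-1, U3 stuck-at-0, U4 stuck-at-1, U5 stuck-at-0, U6 stuck-at-1, U7 stuck-at-1} — 7 in all.

7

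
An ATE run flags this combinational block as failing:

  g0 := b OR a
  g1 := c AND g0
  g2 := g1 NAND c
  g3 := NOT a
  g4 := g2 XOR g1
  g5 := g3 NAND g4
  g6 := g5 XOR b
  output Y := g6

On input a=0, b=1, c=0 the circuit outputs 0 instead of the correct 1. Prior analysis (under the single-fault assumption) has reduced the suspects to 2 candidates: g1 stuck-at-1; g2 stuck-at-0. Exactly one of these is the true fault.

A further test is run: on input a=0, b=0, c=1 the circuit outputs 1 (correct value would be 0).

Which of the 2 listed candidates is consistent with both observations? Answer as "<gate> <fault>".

Evaluate each candidate on input a=0, b=0, c=1:
  g1 stuck-at-1: g0=0, g1=1 [stuck-at-1], g2=0, g3=1, g4=1, g5=0, g6=0 → 0 — eliminated
  g2 stuck-at-0: g0=0, g1=0, g2=0 [stuck-at-0], g3=1, g4=0, g5=1, g6=1 → 1 — matches
Only g2 stuck-at-0 reproduces the observed 1.

g2 stuck-at-0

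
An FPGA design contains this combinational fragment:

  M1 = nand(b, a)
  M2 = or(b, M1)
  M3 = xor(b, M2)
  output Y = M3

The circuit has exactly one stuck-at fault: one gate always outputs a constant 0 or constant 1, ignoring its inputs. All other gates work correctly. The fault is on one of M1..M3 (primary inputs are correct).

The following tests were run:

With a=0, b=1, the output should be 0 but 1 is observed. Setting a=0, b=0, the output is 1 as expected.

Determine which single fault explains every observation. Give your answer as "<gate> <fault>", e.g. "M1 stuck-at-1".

M3 stuck-at-1

Fault-free values for test 1 (a=0, b=1): M1=1, M2=1, M3=0, giving Y=0. Observed 1.
Test 1: faults giving observed 1 are {M2 stuck-at-0, M3 stuck-at-1}.
Test 2 (a=0, b=0): fault-free M1=1, M2=1, M3=1 → 1; observed 1. Eliminates M2 stuck-at-0.
Only M3 stuck-at-1 is consistent with every test.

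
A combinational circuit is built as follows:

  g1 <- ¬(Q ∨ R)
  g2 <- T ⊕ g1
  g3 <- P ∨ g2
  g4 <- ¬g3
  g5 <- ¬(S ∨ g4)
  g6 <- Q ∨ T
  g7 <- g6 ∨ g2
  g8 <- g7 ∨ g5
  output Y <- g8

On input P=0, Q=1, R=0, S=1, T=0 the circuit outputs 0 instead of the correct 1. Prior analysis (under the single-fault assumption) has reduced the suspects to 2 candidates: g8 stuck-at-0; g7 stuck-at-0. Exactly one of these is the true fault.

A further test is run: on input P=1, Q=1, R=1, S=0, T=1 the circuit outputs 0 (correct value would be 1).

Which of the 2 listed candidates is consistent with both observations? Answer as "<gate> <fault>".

g8 stuck-at-0

Evaluate each candidate on input P=1, Q=1, R=1, S=0, T=1:
  g8 stuck-at-0: g1=0, g2=1, g3=1, g4=0, g5=1, g6=1, g7=1, g8=0 [stuck-at-0] → 0 — matches
  g7 stuck-at-0: g1=0, g2=1, g3=1, g4=0, g5=1, g6=1, g7=0 [stuck-at-0], g8=1 → 1 — eliminated
Only g8 stuck-at-0 reproduces the observed 0.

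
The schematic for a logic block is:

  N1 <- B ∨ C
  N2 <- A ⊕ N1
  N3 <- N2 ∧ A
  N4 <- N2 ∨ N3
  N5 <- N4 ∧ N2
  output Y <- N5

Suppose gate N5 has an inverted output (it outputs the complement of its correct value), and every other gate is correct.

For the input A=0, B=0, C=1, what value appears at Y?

Propagate with N5 forced: N1=1, N2=1, N3=0, N4=1, N5=0 [inverted output].
So Y = 0. (Without the fault it would be 1.)

0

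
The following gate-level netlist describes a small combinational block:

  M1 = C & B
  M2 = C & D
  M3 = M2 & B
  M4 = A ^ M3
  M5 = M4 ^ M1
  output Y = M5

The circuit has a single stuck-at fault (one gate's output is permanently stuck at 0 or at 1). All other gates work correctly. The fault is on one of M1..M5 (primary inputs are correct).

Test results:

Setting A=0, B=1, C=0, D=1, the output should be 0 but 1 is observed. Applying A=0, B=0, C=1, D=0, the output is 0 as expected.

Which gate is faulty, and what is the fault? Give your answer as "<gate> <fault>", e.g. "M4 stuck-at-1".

M2 stuck-at-1

Fault-free values for test 1 (A=0, B=1, C=0, D=1): M1=0, M2=0, M3=0, M4=0, M5=0, giving Y=0. Observed 1.
Test 1: faults giving observed 1 are {M1 stuck-at-1, M2 stuck-at-1, M3 stuck-at-1, M4 stuck-at-1, M5 stuck-at-1}.
Test 2 (A=0, B=0, C=1, D=0): fault-free M1=0, M2=0, M3=0, M4=0, M5=0 → 0; observed 0. Eliminates M1 stuck-at-1, M3 stuck-at-1, M4 stuck-at-1, M5 stuck-at-1.
Only M2 stuck-at-1 is consistent with every test.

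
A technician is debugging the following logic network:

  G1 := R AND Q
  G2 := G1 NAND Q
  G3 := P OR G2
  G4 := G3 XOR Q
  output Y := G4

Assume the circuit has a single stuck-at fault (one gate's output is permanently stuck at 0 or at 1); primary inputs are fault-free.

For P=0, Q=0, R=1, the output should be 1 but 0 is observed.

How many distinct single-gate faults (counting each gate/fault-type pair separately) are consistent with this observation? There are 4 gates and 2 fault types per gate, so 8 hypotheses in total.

3

Fault-free: G1=0, G2=1, G3=1, G4=1 → 1. Observed 0.
  G1 stuck-at-0: output 1 ✗
  G1 stuck-at-1: output 1 ✗
  G2 stuck-at-0: output 0 ✓
  G2 stuck-at-1: output 1 ✗
  G3 stuck-at-0: output 0 ✓
  G3 stuck-at-1: output 1 ✗
  G4 stuck-at-0: output 0 ✓
  G4 stuck-at-1: output 1 ✗
Consistent faults: {G2 stuck-at-0, G3 stuck-at-0, G4 stuck-at-0} — 3 in all.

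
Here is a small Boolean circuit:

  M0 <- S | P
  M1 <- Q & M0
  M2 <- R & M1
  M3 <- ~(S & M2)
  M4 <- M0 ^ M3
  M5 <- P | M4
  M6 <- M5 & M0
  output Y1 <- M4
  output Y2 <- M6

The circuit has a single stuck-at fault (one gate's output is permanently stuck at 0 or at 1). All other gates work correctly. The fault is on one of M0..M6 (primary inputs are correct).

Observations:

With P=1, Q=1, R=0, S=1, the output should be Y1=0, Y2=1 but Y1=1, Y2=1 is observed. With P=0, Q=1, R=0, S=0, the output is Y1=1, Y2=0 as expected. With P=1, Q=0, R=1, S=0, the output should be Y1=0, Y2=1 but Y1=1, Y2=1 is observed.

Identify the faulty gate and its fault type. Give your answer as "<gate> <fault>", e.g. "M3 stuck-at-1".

Fault-free values for test 1 (P=1, Q=1, R=0, S=1): M0=1, M1=1, M2=0, M3=1, M4=0, M5=1, M6=1, giving Y1=0, Y2=1. Observed Y1=1, Y2=1.
Test 1: faults giving observed Y1=1, Y2=1 are {M2 stuck-at-1, M3 stuck-at-0, M4 stuck-at-1}.
Test 2 (P=0, Q=1, R=0, S=0): fault-free M0=0, M1=0, M2=0, M3=1, M4=1, M5=1, M6=0 → Y1=1, Y2=0; observed Y1=1, Y2=0. Eliminates M3 stuck-at-0.
Test 3 (P=1, Q=0, R=1, S=0): fault-free M0=1, M1=0, M2=0, M3=1, M4=0, M5=1, M6=1 → Y1=0, Y2=1; observed Y1=1, Y2=1. Eliminates M2 stuck-at-1.
Only M4 stuck-at-1 is consistent with every test.

M4 stuck-at-1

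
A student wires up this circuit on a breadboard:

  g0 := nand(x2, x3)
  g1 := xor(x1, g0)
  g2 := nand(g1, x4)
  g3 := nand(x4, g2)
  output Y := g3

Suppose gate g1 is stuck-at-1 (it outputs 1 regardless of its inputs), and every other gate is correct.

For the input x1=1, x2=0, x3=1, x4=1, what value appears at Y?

Propagate with g1 forced: g0=1, g1=1 [stuck-at-1], g2=0, g3=1.
So Y = 1. (Without the fault it would be 0.)

1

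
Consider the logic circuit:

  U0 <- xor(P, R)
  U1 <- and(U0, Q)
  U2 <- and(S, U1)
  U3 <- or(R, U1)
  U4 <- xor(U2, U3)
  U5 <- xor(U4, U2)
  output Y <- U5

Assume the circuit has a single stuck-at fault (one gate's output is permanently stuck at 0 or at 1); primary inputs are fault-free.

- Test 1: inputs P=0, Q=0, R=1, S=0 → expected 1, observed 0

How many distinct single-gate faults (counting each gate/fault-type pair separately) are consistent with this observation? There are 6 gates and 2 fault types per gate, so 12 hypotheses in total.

3

Fault-free: U0=1, U1=0, U2=0, U3=1, U4=1, U5=1 → 1. Observed 0.
  U0 stuck-at-0: output 1 ✗
  U0 stuck-at-1: output 1 ✗
  U1 stuck-at-0: output 1 ✗
  U1 stuck-at-1: output 1 ✗
  U2 stuck-at-0: output 1 ✗
  U2 stuck-at-1: output 1 ✗
  U3 stuck-at-0: output 0 ✓
  U3 stuck-at-1: output 1 ✗
  U4 stuck-at-0: output 0 ✓
  U4 stuck-at-1: output 1 ✗
  U5 stuck-at-0: output 0 ✓
  U5 stuck-at-1: output 1 ✗
Consistent faults: {U3 stuck-at-0, U4 stuck-at-0, U5 stuck-at-0} — 3 in all.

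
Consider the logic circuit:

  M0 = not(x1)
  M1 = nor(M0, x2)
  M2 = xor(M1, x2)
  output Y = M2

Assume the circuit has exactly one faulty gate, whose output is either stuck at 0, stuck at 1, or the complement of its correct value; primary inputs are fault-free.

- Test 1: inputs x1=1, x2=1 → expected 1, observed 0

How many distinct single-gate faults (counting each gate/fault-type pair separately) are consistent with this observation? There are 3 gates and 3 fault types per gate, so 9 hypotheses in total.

4

Fault-free: M0=0, M1=0, M2=1 → 1. Observed 0.
  M0 stuck-at-0: output 1 ✗
  M0 stuck-at-1: output 1 ✗
  M0 inverted output: output 1 ✗
  M1 stuck-at-0: output 1 ✗
  M1 stuck-at-1: output 0 ✓
  M1 inverted output: output 0 ✓
  M2 stuck-at-0: output 0 ✓
  M2 stuck-at-1: output 1 ✗
  M2 inverted output: output 0 ✓
Consistent faults: {M1 stuck-at-1, M1 inverted output, M2 stuck-at-0, M2 inverted output} — 4 in all.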